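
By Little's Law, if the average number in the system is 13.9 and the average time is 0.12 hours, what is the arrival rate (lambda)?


lambda = L / W = 13.9 / 0.12 = 115.83 per hour

115.83 per hour


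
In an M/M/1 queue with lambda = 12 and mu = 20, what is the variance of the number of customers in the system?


rho = 12/20; Var(N) = rho/(1-rho)^2 = 3.75

3.75


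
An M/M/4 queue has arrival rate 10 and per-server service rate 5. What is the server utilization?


rho = lambda/(c*mu) = 10/(4*5) = 0.5

0.5


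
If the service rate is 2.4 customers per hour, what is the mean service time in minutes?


Mean service time = 60/mu = 60/2.4 = 25.0 minutes

25.0 minutes


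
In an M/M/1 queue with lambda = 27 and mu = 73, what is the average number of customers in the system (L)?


rho = 27/73; L = rho/(1-rho) = 0.59

0.59


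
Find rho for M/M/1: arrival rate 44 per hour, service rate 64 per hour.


rho = lambda/mu = 44/64 = 0.6875

0.6875


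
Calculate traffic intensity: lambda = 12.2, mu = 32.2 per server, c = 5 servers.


rho = lambda / (c * mu) = 12.2 / (5 * 32.2) = 0.0758

0.0758


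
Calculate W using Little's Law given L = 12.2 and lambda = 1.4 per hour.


W = L / lambda = 12.2 / 1.4 = 8.7143 hours

8.7143 hours


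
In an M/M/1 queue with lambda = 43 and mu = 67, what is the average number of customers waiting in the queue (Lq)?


rho = 43/67; Lq = rho^2/(1-rho) = 1.15

1.15


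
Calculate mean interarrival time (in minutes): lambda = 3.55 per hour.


Mean interarrival time = 60/lambda = 60/3.55 = 16.9 minutes

16.9 minutes


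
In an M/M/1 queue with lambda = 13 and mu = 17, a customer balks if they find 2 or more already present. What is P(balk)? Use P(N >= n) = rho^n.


P(N >= 2) = rho^2 = (13/17)^2 = 0.5848

0.5848


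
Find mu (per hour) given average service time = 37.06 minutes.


mu = 60 / avg_service_time = 60 / 37.06 = 1.62 per hour

1.62 per hour


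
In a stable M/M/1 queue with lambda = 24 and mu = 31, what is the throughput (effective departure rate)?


For a stable queue (lambda < mu), throughput = lambda = 24 per hour

24 per hour


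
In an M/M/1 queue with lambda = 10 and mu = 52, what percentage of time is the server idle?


Idle fraction = (1 - rho) * 100 = (1 - 10/52) * 100 = 80.8%

80.8%


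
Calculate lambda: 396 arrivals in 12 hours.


lambda = total arrivals / time = 396 / 12 = 33.0 per hour

33.0 per hour


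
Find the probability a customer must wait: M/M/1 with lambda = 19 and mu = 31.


P(wait) = rho = lambda/mu = 19/31 = 0.6129

0.6129


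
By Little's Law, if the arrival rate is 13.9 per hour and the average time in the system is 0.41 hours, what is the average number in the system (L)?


L = lambda * W = 13.9 * 0.41 = 5.7

5.7


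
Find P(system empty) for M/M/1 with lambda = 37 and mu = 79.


P0 = 1 - rho = 1 - 37/79 = 0.5316

0.5316


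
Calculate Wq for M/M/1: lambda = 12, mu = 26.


rho = 12/26; Wq = rho/(mu - lambda) = 0.033 hours

0.033 hours


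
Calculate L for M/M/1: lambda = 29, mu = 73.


rho = 29/73; L = rho/(1-rho) = 0.66

0.66


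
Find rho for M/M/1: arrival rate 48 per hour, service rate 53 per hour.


rho = lambda/mu = 48/53 = 0.9057

0.9057


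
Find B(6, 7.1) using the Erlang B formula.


B(N,A) = (A^N/N!) / sum(A^k/k!, k=0..N) with N=6, A=7.1 = 0.3375

0.3375


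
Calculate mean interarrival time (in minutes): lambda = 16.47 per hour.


Mean interarrival time = 60/lambda = 60/16.47 = 3.64 minutes

3.64 minutes


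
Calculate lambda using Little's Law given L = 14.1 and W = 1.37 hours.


lambda = L / W = 14.1 / 1.37 = 10.29 per hour

10.29 per hour


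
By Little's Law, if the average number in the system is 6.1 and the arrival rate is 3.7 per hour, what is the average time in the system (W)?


W = L / lambda = 6.1 / 3.7 = 1.6486 hours

1.6486 hours


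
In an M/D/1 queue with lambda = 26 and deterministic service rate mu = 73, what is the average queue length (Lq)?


M/D/1: Lq = rho^2 / (2*(1-rho)) where rho = 26/73; Lq = 0.1

0.1


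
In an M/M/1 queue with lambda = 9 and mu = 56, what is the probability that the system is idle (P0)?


P0 = 1 - rho = 1 - 9/56 = 0.8393

0.8393


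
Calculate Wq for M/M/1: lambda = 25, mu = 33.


rho = 25/33; Wq = rho/(mu - lambda) = 0.0947 hours

0.0947 hours


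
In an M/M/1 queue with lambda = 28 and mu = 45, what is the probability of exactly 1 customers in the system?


rho = 28/45; P(n) = (1-rho)*rho^n = (1-28/45)*(28/45)^1 = 0.2351

0.2351


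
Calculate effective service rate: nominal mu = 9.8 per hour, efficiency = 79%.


Effective rate = mu * efficiency = 9.8 * 0.79 = 7.74 per hour

7.74 per hour


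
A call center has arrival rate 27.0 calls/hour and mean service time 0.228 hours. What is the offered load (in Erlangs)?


Offered load a = lambda * E[S] = 27.0 * 0.228 = 6.16 Erlangs

6.16 Erlangs


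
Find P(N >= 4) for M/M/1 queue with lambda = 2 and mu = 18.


P(N >= 4) = rho^4 = (2/18)^4 = 0.0002

0.0002


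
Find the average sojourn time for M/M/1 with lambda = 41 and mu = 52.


W = 1/(mu - lambda) = 1/(52 - 41) = 0.0909 hours

0.0909 hours


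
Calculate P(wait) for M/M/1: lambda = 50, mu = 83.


P(wait) = rho = lambda/mu = 50/83 = 0.6024

0.6024


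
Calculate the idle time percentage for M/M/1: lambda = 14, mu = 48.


Idle fraction = (1 - rho) * 100 = (1 - 14/48) * 100 = 70.8%

70.8%


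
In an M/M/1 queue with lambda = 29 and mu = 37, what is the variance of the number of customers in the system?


rho = 29/37; Var(N) = rho/(1-rho)^2 = 16.77

16.77


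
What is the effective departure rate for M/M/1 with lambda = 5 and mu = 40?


For a stable queue (lambda < mu), throughput = lambda = 5 per hour

5 per hour


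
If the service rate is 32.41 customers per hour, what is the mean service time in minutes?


Mean service time = 60/mu = 60/32.41 = 1.85 minutes

1.85 minutes


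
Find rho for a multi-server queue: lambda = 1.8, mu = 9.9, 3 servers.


rho = lambda / (c * mu) = 1.8 / (3 * 9.9) = 0.0606

0.0606


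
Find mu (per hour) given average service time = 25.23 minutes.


mu = 60 / avg_service_time = 60 / 25.23 = 2.38 per hour

2.38 per hour


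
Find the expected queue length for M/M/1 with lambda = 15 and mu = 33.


rho = 15/33; Lq = rho^2/(1-rho) = 0.38

0.38


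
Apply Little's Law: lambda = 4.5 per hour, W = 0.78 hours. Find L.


L = lambda * W = 4.5 * 0.78 = 3.51

3.51


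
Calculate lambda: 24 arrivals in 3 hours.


lambda = total arrivals / time = 24 / 3 = 8.0 per hour

8.0 per hour


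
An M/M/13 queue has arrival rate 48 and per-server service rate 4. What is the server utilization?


rho = lambda/(c*mu) = 48/(13*4) = 0.9231

0.9231


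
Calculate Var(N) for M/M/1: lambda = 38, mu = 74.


rho = 38/74; Var(N) = rho/(1-rho)^2 = 2.17

2.17


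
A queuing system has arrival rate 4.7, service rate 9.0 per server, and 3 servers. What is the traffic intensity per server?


rho = lambda / (c * mu) = 4.7 / (3 * 9.0) = 0.1741

0.1741


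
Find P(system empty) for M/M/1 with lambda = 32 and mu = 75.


P0 = 1 - rho = 1 - 32/75 = 0.5733

0.5733


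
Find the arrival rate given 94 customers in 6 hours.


lambda = total arrivals / time = 94 / 6 = 15.67 per hour

15.67 per hour


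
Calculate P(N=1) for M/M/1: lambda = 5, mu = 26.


rho = 5/26; P(n) = (1-rho)*rho^n = (1-5/26)*(5/26)^1 = 0.1553

0.1553


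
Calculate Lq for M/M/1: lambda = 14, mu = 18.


rho = 14/18; Lq = rho^2/(1-rho) = 2.72

2.72


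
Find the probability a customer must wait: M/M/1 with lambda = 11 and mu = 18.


P(wait) = rho = lambda/mu = 11/18 = 0.6111

0.6111


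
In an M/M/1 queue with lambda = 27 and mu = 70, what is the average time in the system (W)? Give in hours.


W = 1/(mu - lambda) = 1/(70 - 27) = 0.0233 hours

0.0233 hours


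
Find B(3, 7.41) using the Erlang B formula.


B(N,A) = (A^N/N!) / sum(A^k/k!, k=0..N) with N=3, A=7.41 = 0.6541

0.6541


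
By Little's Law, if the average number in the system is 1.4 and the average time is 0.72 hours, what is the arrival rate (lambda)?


lambda = L / W = 1.4 / 0.72 = 1.94 per hour

1.94 per hour


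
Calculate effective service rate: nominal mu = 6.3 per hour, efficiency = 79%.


Effective rate = mu * efficiency = 6.3 * 0.79 = 4.98 per hour

4.98 per hour


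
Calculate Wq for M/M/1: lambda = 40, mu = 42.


rho = 40/42; Wq = rho/(mu - lambda) = 0.4762 hours

0.4762 hours


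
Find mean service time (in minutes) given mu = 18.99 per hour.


Mean service time = 60/mu = 60/18.99 = 3.16 minutes

3.16 minutes


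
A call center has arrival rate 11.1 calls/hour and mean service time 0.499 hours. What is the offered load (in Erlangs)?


Offered load a = lambda * E[S] = 11.1 * 0.499 = 5.54 Erlangs

5.54 Erlangs


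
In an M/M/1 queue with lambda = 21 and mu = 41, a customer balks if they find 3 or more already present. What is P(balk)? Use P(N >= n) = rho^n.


P(N >= 3) = rho^3 = (21/41)^3 = 0.1344

0.1344


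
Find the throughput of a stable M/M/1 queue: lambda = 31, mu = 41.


For a stable queue (lambda < mu), throughput = lambda = 31 per hour

31 per hour


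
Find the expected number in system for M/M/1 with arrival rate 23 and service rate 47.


rho = 23/47; L = rho/(1-rho) = 0.96

0.96


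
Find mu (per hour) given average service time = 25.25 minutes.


mu = 60 / avg_service_time = 60 / 25.25 = 2.38 per hour

2.38 per hour


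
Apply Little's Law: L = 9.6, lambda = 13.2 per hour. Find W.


W = L / lambda = 9.6 / 13.2 = 0.7273 hours

0.7273 hours


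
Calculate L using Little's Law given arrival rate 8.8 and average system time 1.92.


L = lambda * W = 8.8 * 1.92 = 16.9

16.9


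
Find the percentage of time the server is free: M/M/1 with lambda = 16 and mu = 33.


Idle fraction = (1 - rho) * 100 = (1 - 16/33) * 100 = 51.5%

51.5%


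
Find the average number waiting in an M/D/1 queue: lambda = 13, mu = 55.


M/D/1: Lq = rho^2 / (2*(1-rho)) where rho = 13/55; Lq = 0.04

0.04


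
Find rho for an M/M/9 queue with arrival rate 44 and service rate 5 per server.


rho = lambda/(c*mu) = 44/(9*5) = 0.9778

0.9778


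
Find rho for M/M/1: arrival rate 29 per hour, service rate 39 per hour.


rho = lambda/mu = 29/39 = 0.7436

0.7436


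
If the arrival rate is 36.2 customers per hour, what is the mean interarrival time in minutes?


Mean interarrival time = 60/lambda = 60/36.2 = 1.66 minutes

1.66 minutes


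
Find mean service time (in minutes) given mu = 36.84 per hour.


Mean service time = 60/mu = 60/36.84 = 1.63 minutes

1.63 minutes


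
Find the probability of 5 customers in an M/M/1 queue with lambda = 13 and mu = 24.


rho = 13/24; P(n) = (1-rho)*rho^n = (1-13/24)*(13/24)^5 = 0.0214

0.0214


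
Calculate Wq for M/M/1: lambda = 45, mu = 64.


rho = 45/64; Wq = rho/(mu - lambda) = 0.037 hours

0.037 hours


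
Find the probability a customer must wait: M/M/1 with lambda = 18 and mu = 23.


P(wait) = rho = lambda/mu = 18/23 = 0.7826

0.7826


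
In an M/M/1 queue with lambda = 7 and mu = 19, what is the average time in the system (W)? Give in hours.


W = 1/(mu - lambda) = 1/(19 - 7) = 0.0833 hours

0.0833 hours


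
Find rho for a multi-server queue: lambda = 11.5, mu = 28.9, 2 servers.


rho = lambda / (c * mu) = 11.5 / (2 * 28.9) = 0.199

0.199


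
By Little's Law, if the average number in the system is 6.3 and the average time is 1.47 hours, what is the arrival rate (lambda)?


lambda = L / W = 6.3 / 1.47 = 4.29 per hour

4.29 per hour


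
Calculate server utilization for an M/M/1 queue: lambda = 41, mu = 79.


rho = lambda/mu = 41/79 = 0.519

0.519


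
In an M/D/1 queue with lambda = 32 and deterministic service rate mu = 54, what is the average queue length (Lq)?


M/D/1: Lq = rho^2 / (2*(1-rho)) where rho = 32/54; Lq = 0.43

0.43


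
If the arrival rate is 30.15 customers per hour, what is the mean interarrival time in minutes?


Mean interarrival time = 60/lambda = 60/30.15 = 1.99 minutes

1.99 minutes


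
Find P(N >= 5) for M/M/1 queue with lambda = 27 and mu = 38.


P(N >= 5) = rho^5 = (27/38)^5 = 0.1811

0.1811


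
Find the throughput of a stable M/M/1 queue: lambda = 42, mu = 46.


For a stable queue (lambda < mu), throughput = lambda = 42 per hour

42 per hour


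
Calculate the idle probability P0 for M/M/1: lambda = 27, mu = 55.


P0 = 1 - rho = 1 - 27/55 = 0.5091

0.5091


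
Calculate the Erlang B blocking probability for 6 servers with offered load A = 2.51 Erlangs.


B(N,A) = (A^N/N!) / sum(A^k/k!, k=0..N) with N=6, A=2.51 = 0.0286

0.0286


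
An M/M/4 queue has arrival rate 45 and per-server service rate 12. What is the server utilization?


rho = lambda/(c*mu) = 45/(4*12) = 0.9375

0.9375


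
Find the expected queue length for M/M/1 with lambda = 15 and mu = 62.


rho = 15/62; Lq = rho^2/(1-rho) = 0.08

0.08


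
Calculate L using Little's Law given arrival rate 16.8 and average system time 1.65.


L = lambda * W = 16.8 * 1.65 = 27.72

27.72


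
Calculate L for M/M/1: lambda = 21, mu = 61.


rho = 21/61; L = rho/(1-rho) = 0.53

0.53


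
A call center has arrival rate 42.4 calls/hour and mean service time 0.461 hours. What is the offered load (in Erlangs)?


Offered load a = lambda * E[S] = 42.4 * 0.461 = 19.55 Erlangs

19.55 Erlangs


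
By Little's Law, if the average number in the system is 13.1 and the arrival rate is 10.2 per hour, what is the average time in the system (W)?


W = L / lambda = 13.1 / 10.2 = 1.2843 hours

1.2843 hours


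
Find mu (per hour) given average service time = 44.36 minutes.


mu = 60 / avg_service_time = 60 / 44.36 = 1.35 per hour

1.35 per hour


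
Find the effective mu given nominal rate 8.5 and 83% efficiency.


Effective rate = mu * efficiency = 8.5 * 0.83 = 7.06 per hour

7.06 per hour


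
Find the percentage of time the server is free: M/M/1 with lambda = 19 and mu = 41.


Idle fraction = (1 - rho) * 100 = (1 - 19/41) * 100 = 53.7%

53.7%


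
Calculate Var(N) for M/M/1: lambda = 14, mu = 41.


rho = 14/41; Var(N) = rho/(1-rho)^2 = 0.79

0.79


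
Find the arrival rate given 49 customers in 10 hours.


lambda = total arrivals / time = 49 / 10 = 4.9 per hour

4.9 per hour


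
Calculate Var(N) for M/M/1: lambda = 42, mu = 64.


rho = 42/64; Var(N) = rho/(1-rho)^2 = 5.55

5.55


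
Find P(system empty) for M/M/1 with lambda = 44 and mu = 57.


P0 = 1 - rho = 1 - 44/57 = 0.2281

0.2281


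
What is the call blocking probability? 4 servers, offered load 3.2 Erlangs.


B(N,A) = (A^N/N!) / sum(A^k/k!, k=0..N) with N=4, A=3.2 = 0.2281

0.2281


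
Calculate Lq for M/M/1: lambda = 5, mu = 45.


rho = 5/45; Lq = rho^2/(1-rho) = 0.01

0.01


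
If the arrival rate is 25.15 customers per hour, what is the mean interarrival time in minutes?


Mean interarrival time = 60/lambda = 60/25.15 = 2.39 minutes

2.39 minutes


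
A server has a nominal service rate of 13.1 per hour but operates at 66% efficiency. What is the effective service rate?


Effective rate = mu * efficiency = 13.1 * 0.66 = 8.65 per hour

8.65 per hour


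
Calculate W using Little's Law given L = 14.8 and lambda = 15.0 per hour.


W = L / lambda = 14.8 / 15.0 = 0.9867 hours

0.9867 hours


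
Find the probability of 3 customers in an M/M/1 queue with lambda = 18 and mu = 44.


rho = 18/44; P(n) = (1-rho)*rho^n = (1-18/44)*(18/44)^3 = 0.0405

0.0405


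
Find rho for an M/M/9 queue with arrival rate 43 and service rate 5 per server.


rho = lambda/(c*mu) = 43/(9*5) = 0.9556

0.9556


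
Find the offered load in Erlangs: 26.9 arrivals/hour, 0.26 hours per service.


Offered load a = lambda * E[S] = 26.9 * 0.26 = 6.99 Erlangs

6.99 Erlangs


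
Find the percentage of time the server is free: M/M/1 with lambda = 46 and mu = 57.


Idle fraction = (1 - rho) * 100 = (1 - 46/57) * 100 = 19.3%

19.3%


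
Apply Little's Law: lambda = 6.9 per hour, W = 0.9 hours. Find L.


L = lambda * W = 6.9 * 0.9 = 6.21

6.21


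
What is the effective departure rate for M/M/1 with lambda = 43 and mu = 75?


For a stable queue (lambda < mu), throughput = lambda = 43 per hour

43 per hour


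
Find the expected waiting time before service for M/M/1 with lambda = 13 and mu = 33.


rho = 13/33; Wq = rho/(mu - lambda) = 0.0197 hours

0.0197 hours


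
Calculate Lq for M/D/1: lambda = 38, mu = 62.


M/D/1: Lq = rho^2 / (2*(1-rho)) where rho = 38/62; Lq = 0.49

0.49


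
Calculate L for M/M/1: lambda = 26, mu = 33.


rho = 26/33; L = rho/(1-rho) = 3.71

3.71


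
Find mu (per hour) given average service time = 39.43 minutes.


mu = 60 / avg_service_time = 60 / 39.43 = 1.52 per hour

1.52 per hour


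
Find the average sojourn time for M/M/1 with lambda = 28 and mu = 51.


W = 1/(mu - lambda) = 1/(51 - 28) = 0.0435 hours

0.0435 hours


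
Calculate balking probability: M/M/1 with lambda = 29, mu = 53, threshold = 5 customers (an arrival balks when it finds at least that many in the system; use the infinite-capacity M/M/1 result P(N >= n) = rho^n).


P(N >= 5) = rho^5 = (29/53)^5 = 0.049

0.049


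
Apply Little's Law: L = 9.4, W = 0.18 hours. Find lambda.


lambda = L / W = 9.4 / 0.18 = 52.22 per hour

52.22 per hour


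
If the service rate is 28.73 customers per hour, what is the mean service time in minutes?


Mean service time = 60/mu = 60/28.73 = 2.09 minutes

2.09 minutes


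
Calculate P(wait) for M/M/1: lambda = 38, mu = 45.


P(wait) = rho = lambda/mu = 38/45 = 0.8444

0.8444


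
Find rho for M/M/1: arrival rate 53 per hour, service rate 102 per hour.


rho = lambda/mu = 53/102 = 0.5196

0.5196


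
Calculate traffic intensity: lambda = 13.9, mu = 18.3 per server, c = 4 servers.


rho = lambda / (c * mu) = 13.9 / (4 * 18.3) = 0.1899

0.1899


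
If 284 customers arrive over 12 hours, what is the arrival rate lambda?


lambda = total arrivals / time = 284 / 12 = 23.67 per hour

23.67 per hour


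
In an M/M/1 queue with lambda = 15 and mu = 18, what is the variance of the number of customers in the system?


rho = 15/18; Var(N) = rho/(1-rho)^2 = 30.0

30.0


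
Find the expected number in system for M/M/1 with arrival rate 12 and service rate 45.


rho = 12/45; L = rho/(1-rho) = 0.36

0.36


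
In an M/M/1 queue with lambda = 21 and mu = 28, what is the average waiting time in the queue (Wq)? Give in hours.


rho = 21/28; Wq = rho/(mu - lambda) = 0.1071 hours

0.1071 hours


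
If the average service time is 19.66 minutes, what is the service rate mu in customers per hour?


mu = 60 / avg_service_time = 60 / 19.66 = 3.05 per hour

3.05 per hour


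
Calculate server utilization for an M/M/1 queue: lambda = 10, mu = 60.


rho = lambda/mu = 10/60 = 0.1667

0.1667


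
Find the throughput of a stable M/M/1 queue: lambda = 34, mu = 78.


For a stable queue (lambda < mu), throughput = lambda = 34 per hour

34 per hour


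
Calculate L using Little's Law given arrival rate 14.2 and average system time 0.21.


L = lambda * W = 14.2 * 0.21 = 2.98

2.98


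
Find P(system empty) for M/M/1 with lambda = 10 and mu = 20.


P0 = 1 - rho = 1 - 10/20 = 0.5

0.5


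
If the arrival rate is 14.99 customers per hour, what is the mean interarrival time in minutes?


Mean interarrival time = 60/lambda = 60/14.99 = 4.0 minutes

4.0 minutes


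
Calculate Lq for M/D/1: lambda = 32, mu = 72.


M/D/1: Lq = rho^2 / (2*(1-rho)) where rho = 32/72; Lq = 0.18

0.18


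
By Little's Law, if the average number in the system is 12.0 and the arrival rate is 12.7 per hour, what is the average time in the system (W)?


W = L / lambda = 12.0 / 12.7 = 0.9449 hours

0.9449 hours


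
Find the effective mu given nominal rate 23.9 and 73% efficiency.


Effective rate = mu * efficiency = 23.9 * 0.73 = 17.45 per hour

17.45 per hour


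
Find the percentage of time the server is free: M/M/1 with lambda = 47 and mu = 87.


Idle fraction = (1 - rho) * 100 = (1 - 47/87) * 100 = 46.0%

46.0%


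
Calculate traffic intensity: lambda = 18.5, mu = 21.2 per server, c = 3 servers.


rho = lambda / (c * mu) = 18.5 / (3 * 21.2) = 0.2909

0.2909


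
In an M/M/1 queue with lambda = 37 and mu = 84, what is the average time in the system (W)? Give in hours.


W = 1/(mu - lambda) = 1/(84 - 37) = 0.0213 hours

0.0213 hours


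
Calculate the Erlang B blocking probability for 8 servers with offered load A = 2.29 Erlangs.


B(N,A) = (A^N/N!) / sum(A^k/k!, k=0..N) with N=8, A=2.29 = 0.0019

0.0019


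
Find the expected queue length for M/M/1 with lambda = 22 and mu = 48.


rho = 22/48; Lq = rho^2/(1-rho) = 0.39

0.39


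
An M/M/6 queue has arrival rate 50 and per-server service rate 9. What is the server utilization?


rho = lambda/(c*mu) = 50/(6*9) = 0.9259

0.9259


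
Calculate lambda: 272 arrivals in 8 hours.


lambda = total arrivals / time = 272 / 8 = 34.0 per hour

34.0 per hour


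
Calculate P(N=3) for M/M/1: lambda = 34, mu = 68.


rho = 34/68; P(n) = (1-rho)*rho^n = (1-34/68)*(34/68)^3 = 0.0625

0.0625


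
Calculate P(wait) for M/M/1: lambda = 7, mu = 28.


P(wait) = rho = lambda/mu = 7/28 = 0.25

0.25


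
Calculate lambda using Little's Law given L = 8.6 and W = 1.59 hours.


lambda = L / W = 8.6 / 1.59 = 5.41 per hour

5.41 per hour


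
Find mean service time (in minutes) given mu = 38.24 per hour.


Mean service time = 60/mu = 60/38.24 = 1.57 minutes

1.57 minutes


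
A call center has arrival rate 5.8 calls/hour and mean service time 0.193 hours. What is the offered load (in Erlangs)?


Offered load a = lambda * E[S] = 5.8 * 0.193 = 1.12 Erlangs

1.12 Erlangs


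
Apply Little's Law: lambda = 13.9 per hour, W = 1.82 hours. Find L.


L = lambda * W = 13.9 * 1.82 = 25.3

25.3


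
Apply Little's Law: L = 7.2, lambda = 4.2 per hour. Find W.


W = L / lambda = 7.2 / 4.2 = 1.7143 hours

1.7143 hours


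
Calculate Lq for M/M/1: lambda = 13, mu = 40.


rho = 13/40; Lq = rho^2/(1-rho) = 0.16

0.16


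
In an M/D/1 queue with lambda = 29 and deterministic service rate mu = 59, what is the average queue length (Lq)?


M/D/1: Lq = rho^2 / (2*(1-rho)) where rho = 29/59; Lq = 0.24

0.24


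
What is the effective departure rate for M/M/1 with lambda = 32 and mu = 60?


For a stable queue (lambda < mu), throughput = lambda = 32 per hour

32 per hour


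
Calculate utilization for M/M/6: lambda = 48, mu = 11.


rho = lambda/(c*mu) = 48/(6*11) = 0.7273

0.7273


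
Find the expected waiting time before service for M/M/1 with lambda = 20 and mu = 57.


rho = 20/57; Wq = rho/(mu - lambda) = 0.0095 hours

0.0095 hours


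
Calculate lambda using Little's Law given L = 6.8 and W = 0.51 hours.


lambda = L / W = 6.8 / 0.51 = 13.33 per hour

13.33 per hour


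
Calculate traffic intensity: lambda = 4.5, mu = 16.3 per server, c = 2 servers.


rho = lambda / (c * mu) = 4.5 / (2 * 16.3) = 0.138

0.138


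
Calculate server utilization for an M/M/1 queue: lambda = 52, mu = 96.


rho = lambda/mu = 52/96 = 0.5417

0.5417


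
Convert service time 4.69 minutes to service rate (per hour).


mu = 60 / avg_service_time = 60 / 4.69 = 12.79 per hour

12.79 per hour


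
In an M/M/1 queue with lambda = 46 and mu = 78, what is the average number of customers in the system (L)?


rho = 46/78; L = rho/(1-rho) = 1.44

1.44


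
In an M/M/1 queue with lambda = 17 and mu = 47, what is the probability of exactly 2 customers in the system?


rho = 17/47; P(n) = (1-rho)*rho^n = (1-17/47)*(17/47)^2 = 0.0835

0.0835


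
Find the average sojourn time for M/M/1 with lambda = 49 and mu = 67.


W = 1/(mu - lambda) = 1/(67 - 49) = 0.0556 hours

0.0556 hours


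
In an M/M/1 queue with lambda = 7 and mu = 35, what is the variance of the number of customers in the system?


rho = 7/35; Var(N) = rho/(1-rho)^2 = 0.31

0.31


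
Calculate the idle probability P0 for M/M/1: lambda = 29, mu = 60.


P0 = 1 - rho = 1 - 29/60 = 0.5167

0.5167


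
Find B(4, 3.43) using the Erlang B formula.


B(N,A) = (A^N/N!) / sum(A^k/k!, k=0..N) with N=4, A=3.43 = 0.2529

0.2529


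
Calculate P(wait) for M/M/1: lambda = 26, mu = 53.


P(wait) = rho = lambda/mu = 26/53 = 0.4906

0.4906


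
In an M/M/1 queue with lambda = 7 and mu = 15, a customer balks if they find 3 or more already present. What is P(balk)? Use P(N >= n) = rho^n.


P(N >= 3) = rho^3 = (7/15)^3 = 0.1016

0.1016


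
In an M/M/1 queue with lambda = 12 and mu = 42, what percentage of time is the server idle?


Idle fraction = (1 - rho) * 100 = (1 - 12/42) * 100 = 71.4%

71.4%


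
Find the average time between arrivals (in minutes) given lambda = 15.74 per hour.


Mean interarrival time = 60/lambda = 60/15.74 = 3.81 minutes

3.81 minutes


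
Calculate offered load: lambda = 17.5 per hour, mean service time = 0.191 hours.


Offered load a = lambda * E[S] = 17.5 * 0.191 = 3.34 Erlangs

3.34 Erlangs


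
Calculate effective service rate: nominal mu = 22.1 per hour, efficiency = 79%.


Effective rate = mu * efficiency = 22.1 * 0.79 = 17.46 per hour

17.46 per hour


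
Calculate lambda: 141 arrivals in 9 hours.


lambda = total arrivals / time = 141 / 9 = 15.67 per hour

15.67 per hour


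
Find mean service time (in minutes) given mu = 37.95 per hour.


Mean service time = 60/mu = 60/37.95 = 1.58 minutes

1.58 minutes


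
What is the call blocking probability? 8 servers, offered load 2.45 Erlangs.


B(N,A) = (A^N/N!) / sum(A^k/k!, k=0..N) with N=8, A=2.45 = 0.0028

0.0028


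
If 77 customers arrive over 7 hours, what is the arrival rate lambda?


lambda = total arrivals / time = 77 / 7 = 11.0 per hour

11.0 per hour


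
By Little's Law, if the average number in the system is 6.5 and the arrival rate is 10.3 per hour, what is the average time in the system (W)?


W = L / lambda = 6.5 / 10.3 = 0.6311 hours

0.6311 hours


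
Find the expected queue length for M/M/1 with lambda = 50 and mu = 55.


rho = 50/55; Lq = rho^2/(1-rho) = 9.09

9.09


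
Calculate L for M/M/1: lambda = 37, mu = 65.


rho = 37/65; L = rho/(1-rho) = 1.32

1.32


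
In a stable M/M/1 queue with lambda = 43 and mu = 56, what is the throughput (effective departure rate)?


For a stable queue (lambda < mu), throughput = lambda = 43 per hour

43 per hour


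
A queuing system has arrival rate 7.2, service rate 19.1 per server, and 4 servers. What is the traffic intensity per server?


rho = lambda / (c * mu) = 7.2 / (4 * 19.1) = 0.0942

0.0942


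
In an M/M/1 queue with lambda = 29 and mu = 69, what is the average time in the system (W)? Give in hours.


W = 1/(mu - lambda) = 1/(69 - 29) = 0.025 hours

0.025 hours


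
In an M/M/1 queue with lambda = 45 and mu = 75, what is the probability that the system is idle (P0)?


P0 = 1 - rho = 1 - 45/75 = 0.4

0.4


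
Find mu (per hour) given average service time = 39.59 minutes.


mu = 60 / avg_service_time = 60 / 39.59 = 1.52 per hour

1.52 per hour


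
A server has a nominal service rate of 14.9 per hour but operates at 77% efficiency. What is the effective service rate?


Effective rate = mu * efficiency = 14.9 * 0.77 = 11.47 per hour

11.47 per hour


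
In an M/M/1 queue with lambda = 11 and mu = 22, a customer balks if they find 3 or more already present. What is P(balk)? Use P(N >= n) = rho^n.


P(N >= 3) = rho^3 = (11/22)^3 = 0.125

0.125


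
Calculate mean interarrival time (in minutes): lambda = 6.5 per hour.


Mean interarrival time = 60/lambda = 60/6.5 = 9.23 minutes

9.23 minutes


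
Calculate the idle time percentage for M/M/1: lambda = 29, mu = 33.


Idle fraction = (1 - rho) * 100 = (1 - 29/33) * 100 = 12.1%

12.1%


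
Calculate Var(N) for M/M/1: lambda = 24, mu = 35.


rho = 24/35; Var(N) = rho/(1-rho)^2 = 6.94

6.94


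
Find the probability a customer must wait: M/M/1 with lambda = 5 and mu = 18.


P(wait) = rho = lambda/mu = 5/18 = 0.2778

0.2778


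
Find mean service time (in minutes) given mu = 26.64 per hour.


Mean service time = 60/mu = 60/26.64 = 2.25 minutes

2.25 minutes


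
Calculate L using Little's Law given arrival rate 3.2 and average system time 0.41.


L = lambda * W = 3.2 * 0.41 = 1.31

1.31


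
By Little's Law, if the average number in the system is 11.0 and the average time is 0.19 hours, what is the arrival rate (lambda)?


lambda = L / W = 11.0 / 0.19 = 57.89 per hour

57.89 per hour


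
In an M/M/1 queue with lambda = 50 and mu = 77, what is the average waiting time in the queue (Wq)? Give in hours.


rho = 50/77; Wq = rho/(mu - lambda) = 0.0241 hours

0.0241 hours


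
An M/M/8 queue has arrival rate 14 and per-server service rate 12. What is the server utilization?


rho = lambda/(c*mu) = 14/(8*12) = 0.1458

0.1458


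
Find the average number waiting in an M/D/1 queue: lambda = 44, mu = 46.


M/D/1: Lq = rho^2 / (2*(1-rho)) where rho = 44/46; Lq = 10.52

10.52


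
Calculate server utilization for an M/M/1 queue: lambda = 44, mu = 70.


rho = lambda/mu = 44/70 = 0.6286

0.6286


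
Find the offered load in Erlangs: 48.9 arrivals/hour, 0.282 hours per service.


Offered load a = lambda * E[S] = 48.9 * 0.282 = 13.79 Erlangs

13.79 Erlangs


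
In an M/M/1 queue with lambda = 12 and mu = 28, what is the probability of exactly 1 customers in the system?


rho = 12/28; P(n) = (1-rho)*rho^n = (1-12/28)*(12/28)^1 = 0.2449

0.2449


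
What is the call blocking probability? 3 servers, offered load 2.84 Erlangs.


B(N,A) = (A^N/N!) / sum(A^k/k!, k=0..N) with N=3, A=2.84 = 0.3266

0.3266


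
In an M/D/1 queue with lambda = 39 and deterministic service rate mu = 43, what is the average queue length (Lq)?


M/D/1: Lq = rho^2 / (2*(1-rho)) where rho = 39/43; Lq = 4.42

4.42


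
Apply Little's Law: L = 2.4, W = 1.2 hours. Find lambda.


lambda = L / W = 2.4 / 1.2 = 2.0 per hour

2.0 per hour


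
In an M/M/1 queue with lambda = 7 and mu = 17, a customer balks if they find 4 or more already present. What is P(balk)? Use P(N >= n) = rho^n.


P(N >= 4) = rho^4 = (7/17)^4 = 0.0287

0.0287


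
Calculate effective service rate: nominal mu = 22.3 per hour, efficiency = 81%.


Effective rate = mu * efficiency = 22.3 * 0.81 = 18.06 per hour

18.06 per hour


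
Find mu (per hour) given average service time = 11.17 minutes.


mu = 60 / avg_service_time = 60 / 11.17 = 5.37 per hour

5.37 per hour


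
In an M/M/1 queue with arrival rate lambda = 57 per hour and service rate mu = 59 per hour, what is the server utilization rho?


rho = lambda/mu = 57/59 = 0.9661

0.9661


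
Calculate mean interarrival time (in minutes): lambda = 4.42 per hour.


Mean interarrival time = 60/lambda = 60/4.42 = 13.57 minutes

13.57 minutes


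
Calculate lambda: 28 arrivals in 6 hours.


lambda = total arrivals / time = 28 / 6 = 4.67 per hour

4.67 per hour


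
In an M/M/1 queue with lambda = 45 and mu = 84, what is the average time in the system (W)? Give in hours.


W = 1/(mu - lambda) = 1/(84 - 45) = 0.0256 hours

0.0256 hours


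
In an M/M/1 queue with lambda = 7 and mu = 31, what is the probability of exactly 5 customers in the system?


rho = 7/31; P(n) = (1-rho)*rho^n = (1-7/31)*(7/31)^5 = 0.0005

0.0005


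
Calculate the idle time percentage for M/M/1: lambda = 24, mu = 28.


Idle fraction = (1 - rho) * 100 = (1 - 24/28) * 100 = 14.3%

14.3%


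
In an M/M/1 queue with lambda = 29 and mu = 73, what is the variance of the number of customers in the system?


rho = 29/73; Var(N) = rho/(1-rho)^2 = 1.09

1.09


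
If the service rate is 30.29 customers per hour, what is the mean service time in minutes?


Mean service time = 60/mu = 60/30.29 = 1.98 minutes

1.98 minutes


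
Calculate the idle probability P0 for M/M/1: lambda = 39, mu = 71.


P0 = 1 - rho = 1 - 39/71 = 0.4507

0.4507


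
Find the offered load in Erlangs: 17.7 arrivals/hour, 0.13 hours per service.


Offered load a = lambda * E[S] = 17.7 * 0.13 = 2.3 Erlangs

2.3 Erlangs


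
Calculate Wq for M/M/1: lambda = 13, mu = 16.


rho = 13/16; Wq = rho/(mu - lambda) = 0.2708 hours

0.2708 hours


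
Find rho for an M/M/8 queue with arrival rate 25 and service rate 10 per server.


rho = lambda/(c*mu) = 25/(8*10) = 0.3125

0.3125


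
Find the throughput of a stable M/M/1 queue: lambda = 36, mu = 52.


For a stable queue (lambda < mu), throughput = lambda = 36 per hour

36 per hour


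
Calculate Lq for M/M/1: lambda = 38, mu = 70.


rho = 38/70; Lq = rho^2/(1-rho) = 0.64

0.64


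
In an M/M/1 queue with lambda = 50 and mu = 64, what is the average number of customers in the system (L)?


rho = 50/64; L = rho/(1-rho) = 3.57

3.57


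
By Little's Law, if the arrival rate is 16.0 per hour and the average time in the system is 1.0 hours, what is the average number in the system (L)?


L = lambda * W = 16.0 * 1.0 = 16.0

16.0


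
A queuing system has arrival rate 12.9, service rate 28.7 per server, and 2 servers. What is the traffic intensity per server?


rho = lambda / (c * mu) = 12.9 / (2 * 28.7) = 0.2247

0.2247


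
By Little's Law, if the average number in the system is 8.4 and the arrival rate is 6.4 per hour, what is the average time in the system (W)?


W = L / lambda = 8.4 / 6.4 = 1.3125 hours

1.3125 hours


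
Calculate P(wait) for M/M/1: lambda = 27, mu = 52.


P(wait) = rho = lambda/mu = 27/52 = 0.5192

0.5192


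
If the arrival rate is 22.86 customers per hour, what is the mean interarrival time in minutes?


Mean interarrival time = 60/lambda = 60/22.86 = 2.62 minutes

2.62 minutes


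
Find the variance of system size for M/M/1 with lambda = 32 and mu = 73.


rho = 32/73; Var(N) = rho/(1-rho)^2 = 1.39

1.39


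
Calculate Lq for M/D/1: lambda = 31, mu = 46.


M/D/1: Lq = rho^2 / (2*(1-rho)) where rho = 31/46; Lq = 0.7

0.7


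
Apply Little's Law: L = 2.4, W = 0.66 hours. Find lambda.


lambda = L / W = 2.4 / 0.66 = 3.64 per hour

3.64 per hour


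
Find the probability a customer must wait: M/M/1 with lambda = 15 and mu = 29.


P(wait) = rho = lambda/mu = 15/29 = 0.5172

0.5172


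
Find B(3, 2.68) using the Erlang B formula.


B(N,A) = (A^N/N!) / sum(A^k/k!, k=0..N) with N=3, A=2.68 = 0.3061

0.3061


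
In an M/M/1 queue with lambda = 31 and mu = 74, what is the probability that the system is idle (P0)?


P0 = 1 - rho = 1 - 31/74 = 0.5811

0.5811


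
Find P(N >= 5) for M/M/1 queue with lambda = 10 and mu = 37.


P(N >= 5) = rho^5 = (10/37)^5 = 0.0014

0.0014


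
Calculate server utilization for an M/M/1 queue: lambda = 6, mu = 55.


rho = lambda/mu = 6/55 = 0.1091

0.1091


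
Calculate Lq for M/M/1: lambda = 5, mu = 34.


rho = 5/34; Lq = rho^2/(1-rho) = 0.03

0.03


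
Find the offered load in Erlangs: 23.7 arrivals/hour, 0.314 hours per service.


Offered load a = lambda * E[S] = 23.7 * 0.314 = 7.44 Erlangs

7.44 Erlangs


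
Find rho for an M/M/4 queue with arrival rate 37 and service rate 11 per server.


rho = lambda/(c*mu) = 37/(4*11) = 0.8409

0.8409


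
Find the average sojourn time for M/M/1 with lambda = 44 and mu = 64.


W = 1/(mu - lambda) = 1/(64 - 44) = 0.05 hours

0.05 hours


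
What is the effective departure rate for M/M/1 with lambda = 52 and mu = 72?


For a stable queue (lambda < mu), throughput = lambda = 52 per hour

52 per hour


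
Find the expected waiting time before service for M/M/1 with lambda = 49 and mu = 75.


rho = 49/75; Wq = rho/(mu - lambda) = 0.0251 hours

0.0251 hours


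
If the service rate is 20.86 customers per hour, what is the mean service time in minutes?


Mean service time = 60/mu = 60/20.86 = 2.88 minutes

2.88 minutes


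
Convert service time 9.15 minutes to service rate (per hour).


mu = 60 / avg_service_time = 60 / 9.15 = 6.56 per hour

6.56 per hour


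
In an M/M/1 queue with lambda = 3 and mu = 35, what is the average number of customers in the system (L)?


rho = 3/35; L = rho/(1-rho) = 0.09

0.09


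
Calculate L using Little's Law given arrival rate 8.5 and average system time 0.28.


L = lambda * W = 8.5 * 0.28 = 2.38

2.38


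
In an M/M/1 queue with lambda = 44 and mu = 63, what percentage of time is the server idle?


Idle fraction = (1 - rho) * 100 = (1 - 44/63) * 100 = 30.2%

30.2%


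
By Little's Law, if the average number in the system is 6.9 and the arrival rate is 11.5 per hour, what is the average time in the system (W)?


W = L / lambda = 6.9 / 11.5 = 0.6 hours

0.6 hours


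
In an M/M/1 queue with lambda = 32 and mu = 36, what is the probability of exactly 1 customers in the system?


rho = 32/36; P(n) = (1-rho)*rho^n = (1-32/36)*(32/36)^1 = 0.0988

0.0988


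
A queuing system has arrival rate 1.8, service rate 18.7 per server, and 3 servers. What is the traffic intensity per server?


rho = lambda / (c * mu) = 1.8 / (3 * 18.7) = 0.0321

0.0321


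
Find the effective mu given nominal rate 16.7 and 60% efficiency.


Effective rate = mu * efficiency = 16.7 * 0.6 = 10.02 per hour

10.02 per hour


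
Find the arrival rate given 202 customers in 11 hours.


lambda = total arrivals / time = 202 / 11 = 18.36 per hour

18.36 per hour


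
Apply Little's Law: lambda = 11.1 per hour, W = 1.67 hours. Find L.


L = lambda * W = 11.1 * 1.67 = 18.54

18.54


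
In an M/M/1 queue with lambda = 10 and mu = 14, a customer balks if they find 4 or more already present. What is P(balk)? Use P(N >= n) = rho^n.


P(N >= 4) = rho^4 = (10/14)^4 = 0.2603

0.2603


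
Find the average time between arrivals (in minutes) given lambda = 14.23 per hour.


Mean interarrival time = 60/lambda = 60/14.23 = 4.22 minutes

4.22 minutes


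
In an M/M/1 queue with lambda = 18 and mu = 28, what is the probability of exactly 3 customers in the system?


rho = 18/28; P(n) = (1-rho)*rho^n = (1-18/28)*(18/28)^3 = 0.0949

0.0949


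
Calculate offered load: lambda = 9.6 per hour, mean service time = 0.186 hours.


Offered load a = lambda * E[S] = 9.6 * 0.186 = 1.79 Erlangs

1.79 Erlangs


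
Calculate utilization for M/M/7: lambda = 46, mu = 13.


rho = lambda/(c*mu) = 46/(7*13) = 0.5055

0.5055


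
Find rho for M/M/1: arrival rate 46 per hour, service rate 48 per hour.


rho = lambda/mu = 46/48 = 0.9583

0.9583


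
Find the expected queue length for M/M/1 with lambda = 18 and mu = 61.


rho = 18/61; Lq = rho^2/(1-rho) = 0.12

0.12


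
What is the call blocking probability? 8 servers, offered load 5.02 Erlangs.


B(N,A) = (A^N/N!) / sum(A^k/k!, k=0..N) with N=8, A=5.02 = 0.071

0.071


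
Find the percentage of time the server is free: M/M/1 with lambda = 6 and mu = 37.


Idle fraction = (1 - rho) * 100 = (1 - 6/37) * 100 = 83.8%

83.8%
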